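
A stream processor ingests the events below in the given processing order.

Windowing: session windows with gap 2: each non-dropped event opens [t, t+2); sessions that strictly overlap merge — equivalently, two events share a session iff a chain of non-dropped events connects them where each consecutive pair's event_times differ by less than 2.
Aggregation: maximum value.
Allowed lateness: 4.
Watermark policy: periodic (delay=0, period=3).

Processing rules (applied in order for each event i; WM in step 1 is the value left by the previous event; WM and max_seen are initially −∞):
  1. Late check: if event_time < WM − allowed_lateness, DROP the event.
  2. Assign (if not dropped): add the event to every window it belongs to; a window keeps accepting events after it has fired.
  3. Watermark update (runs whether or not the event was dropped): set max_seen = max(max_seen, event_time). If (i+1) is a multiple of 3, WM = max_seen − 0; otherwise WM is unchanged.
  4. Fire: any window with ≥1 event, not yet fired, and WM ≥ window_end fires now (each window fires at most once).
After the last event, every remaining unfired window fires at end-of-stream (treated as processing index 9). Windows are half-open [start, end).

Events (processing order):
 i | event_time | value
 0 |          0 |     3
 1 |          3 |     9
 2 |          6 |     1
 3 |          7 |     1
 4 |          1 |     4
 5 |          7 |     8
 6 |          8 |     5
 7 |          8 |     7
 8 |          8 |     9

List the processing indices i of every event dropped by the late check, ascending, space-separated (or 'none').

i=0 t=0 v=3: → [0,2); WM=−∞
i=1 t=3 v=9: → [3,5); WM=−∞
i=2 t=6 v=1: → [6,8); WM=6
i=3 t=7 v=1: → [6,9); WM=6
i=4 t=1 v=4: DROP (t<6-4); WM=6
i=5 t=7 v=8: → [6,9); WM=7
i=6 t=8 v=5: → [6,10); WM=7
i=7 t=8 v=7: → [6,10); WM=7
i=8 t=8 v=9: → [6,10); WM=8

4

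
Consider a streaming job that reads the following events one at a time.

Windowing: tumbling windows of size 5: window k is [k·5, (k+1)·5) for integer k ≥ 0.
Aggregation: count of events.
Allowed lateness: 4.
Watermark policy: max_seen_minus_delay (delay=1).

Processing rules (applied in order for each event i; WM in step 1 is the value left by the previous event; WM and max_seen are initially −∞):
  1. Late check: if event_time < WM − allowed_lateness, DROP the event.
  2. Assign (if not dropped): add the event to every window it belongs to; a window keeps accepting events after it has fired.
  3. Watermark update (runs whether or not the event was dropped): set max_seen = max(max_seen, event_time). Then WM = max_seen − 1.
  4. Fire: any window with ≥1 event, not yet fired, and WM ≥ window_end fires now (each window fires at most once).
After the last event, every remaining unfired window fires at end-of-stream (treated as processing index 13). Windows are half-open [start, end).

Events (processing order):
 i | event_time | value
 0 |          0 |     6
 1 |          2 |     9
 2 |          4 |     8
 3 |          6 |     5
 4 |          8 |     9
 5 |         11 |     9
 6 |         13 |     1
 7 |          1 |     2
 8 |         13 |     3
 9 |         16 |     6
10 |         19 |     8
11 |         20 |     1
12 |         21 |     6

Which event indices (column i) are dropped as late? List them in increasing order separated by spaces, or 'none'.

7

i=0 t=0 v=6: → [0,5); WM=-1
i=1 t=2 v=9: → [0,5); WM=1
i=2 t=4 v=8: → [0,5); WM=3
i=3 t=6 v=5: → [5,10); WM=5; [0,5) fires=3
i=4 t=8 v=9: → [5,10); WM=7
i=5 t=11 v=9: → [10,15); WM=10; [5,10) fires=2
i=6 t=13 v=1: → [10,15); WM=12
i=7 t=1 v=2: DROP (t<12-4); WM=12
i=8 t=13 v=3: → [10,15); WM=12
i=9 t=16 v=6: → [15,20); WM=15; [10,15) fires=3
i=10 t=19 v=8: → [15,20); WM=18
i=11 t=20 v=1: → [20,25); WM=19
i=12 t=21 v=6: → [20,25); WM=20; [15,20) fires=2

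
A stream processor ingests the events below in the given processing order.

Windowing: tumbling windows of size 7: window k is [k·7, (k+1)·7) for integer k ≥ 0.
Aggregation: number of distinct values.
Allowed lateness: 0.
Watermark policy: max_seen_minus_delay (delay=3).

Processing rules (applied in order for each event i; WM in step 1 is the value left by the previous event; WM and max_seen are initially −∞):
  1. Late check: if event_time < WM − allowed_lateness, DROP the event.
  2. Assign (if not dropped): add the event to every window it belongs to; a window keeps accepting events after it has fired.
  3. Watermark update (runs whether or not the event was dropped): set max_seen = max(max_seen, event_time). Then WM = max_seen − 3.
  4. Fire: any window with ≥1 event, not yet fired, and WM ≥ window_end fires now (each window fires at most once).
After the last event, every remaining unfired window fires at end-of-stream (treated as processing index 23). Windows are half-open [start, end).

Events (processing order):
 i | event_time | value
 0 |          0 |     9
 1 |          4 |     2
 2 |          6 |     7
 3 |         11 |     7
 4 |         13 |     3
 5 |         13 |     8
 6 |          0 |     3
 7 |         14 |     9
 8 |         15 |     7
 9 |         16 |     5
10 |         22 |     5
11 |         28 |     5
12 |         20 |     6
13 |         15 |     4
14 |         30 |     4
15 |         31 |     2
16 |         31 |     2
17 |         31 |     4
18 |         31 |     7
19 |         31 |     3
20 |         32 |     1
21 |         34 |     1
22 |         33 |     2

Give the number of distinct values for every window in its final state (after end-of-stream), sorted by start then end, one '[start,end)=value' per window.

i=0 t=0 v=9: → [0,7); WM=-3
i=1 t=4 v=2: → [0,7); WM=1
i=2 t=6 v=7: → [0,7); WM=3
i=3 t=11 v=7: → [7,14); WM=8; [0,7) fires=3
i=4 t=13 v=3: → [7,14); WM=10
i=5 t=13 v=8: → [7,14); WM=10
i=6 t=0 v=3: DROP (t<10-0); WM=10
i=7 t=14 v=9: → [14,21); WM=11
i=8 t=15 v=7: → [14,21); WM=12
i=9 t=16 v=5: → [14,21); WM=13
i=10 t=22 v=5: → [21,28); WM=19; [7,14) fires=3
i=11 t=28 v=5: → [28,35); WM=25; [14,21) fires=3
i=12 t=20 v=6: DROP (t<25-0); WM=25
i=13 t=15 v=4: DROP (t<25-0); WM=25
i=14 t=30 v=4: → [28,35); WM=27
i=15 t=31 v=2: → [28,35); WM=28; [21,28) fires=1
i=16 t=31 v=2: → [28,35); WM=28
i=17 t=31 v=4: → [28,35); WM=28
i=18 t=31 v=7: → [28,35); WM=28
i=19 t=31 v=3: → [28,35); WM=28
i=20 t=32 v=1: → [28,35); WM=29
i=21 t=34 v=1: → [28,35); WM=31
i=22 t=33 v=2: → [28,35); WM=31

[0,7)=3 [7,14)=3 [14,21)=3 [21,28)=1 [28,35)=6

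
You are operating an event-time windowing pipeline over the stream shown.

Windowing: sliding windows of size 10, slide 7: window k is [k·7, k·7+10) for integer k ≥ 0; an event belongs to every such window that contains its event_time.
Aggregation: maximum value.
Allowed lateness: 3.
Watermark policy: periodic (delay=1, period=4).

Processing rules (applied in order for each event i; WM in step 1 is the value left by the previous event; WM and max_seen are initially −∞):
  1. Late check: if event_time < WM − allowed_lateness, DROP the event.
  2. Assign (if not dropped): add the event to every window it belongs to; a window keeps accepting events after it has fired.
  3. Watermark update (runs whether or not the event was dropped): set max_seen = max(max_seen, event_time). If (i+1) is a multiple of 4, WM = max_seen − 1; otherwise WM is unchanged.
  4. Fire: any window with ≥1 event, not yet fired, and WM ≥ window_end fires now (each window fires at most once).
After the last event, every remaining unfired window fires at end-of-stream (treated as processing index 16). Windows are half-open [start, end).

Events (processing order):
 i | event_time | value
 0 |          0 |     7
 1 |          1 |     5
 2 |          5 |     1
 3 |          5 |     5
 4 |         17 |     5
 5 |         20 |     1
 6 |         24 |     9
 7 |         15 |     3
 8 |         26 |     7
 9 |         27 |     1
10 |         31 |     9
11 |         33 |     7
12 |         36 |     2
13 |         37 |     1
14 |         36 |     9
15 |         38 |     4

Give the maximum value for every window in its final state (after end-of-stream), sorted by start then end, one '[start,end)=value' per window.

[0,10)=7 [7,17)=3 [14,24)=5 [21,31)=9 [28,38)=9 [35,45)=9

i=0 t=0 v=7: → [0,10); WM=−∞
i=1 t=1 v=5: → [0,10); WM=−∞
i=2 t=5 v=1: → [0,10); WM=−∞
i=3 t=5 v=5: → [0,10); WM=4
i=4 t=17 v=5: → [14,24); WM=4
i=5 t=20 v=1: → [14,24); WM=4
i=6 t=24 v=9: → [21,31); WM=4
i=7 t=15 v=3: → [14,24),[7,17); WM=23; [0,10) fires=7 [7,17) fires=3
i=8 t=26 v=7: → [21,31); WM=23
i=9 t=27 v=1: → [21,31); WM=23
i=10 t=31 v=9: → [28,38); WM=23
i=11 t=33 v=7: → [28,38); WM=32; [14,24) fires=5 [21,31) fires=9
i=12 t=36 v=2: → [35,45),[28,38); WM=32
i=13 t=37 v=1: → [35,45),[28,38); WM=32
i=14 t=36 v=9: → [35,45),[28,38); WM=32
i=15 t=38 v=4: → [35,45); WM=37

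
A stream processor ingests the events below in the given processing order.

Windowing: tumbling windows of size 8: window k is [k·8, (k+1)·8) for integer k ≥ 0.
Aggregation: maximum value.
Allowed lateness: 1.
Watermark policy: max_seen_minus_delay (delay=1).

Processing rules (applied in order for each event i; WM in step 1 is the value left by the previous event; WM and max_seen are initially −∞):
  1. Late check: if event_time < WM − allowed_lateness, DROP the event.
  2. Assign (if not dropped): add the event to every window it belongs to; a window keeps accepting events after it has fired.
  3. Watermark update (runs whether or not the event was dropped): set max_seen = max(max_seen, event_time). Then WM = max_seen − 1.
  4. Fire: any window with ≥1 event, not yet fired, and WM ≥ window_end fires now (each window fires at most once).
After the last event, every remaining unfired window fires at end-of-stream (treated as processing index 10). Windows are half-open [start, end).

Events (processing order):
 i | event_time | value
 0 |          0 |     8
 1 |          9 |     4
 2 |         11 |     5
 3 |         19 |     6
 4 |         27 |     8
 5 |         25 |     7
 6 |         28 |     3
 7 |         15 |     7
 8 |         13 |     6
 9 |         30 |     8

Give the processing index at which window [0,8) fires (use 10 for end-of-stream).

i=0 t=0 v=8: → [0,8); WM=-1
i=1 t=9 v=4: → [8,16); WM=8; [0,8) fires=8
i=2 t=11 v=5: → [8,16); WM=10
i=3 t=19 v=6: → [16,24); WM=18; [8,16) fires=5
i=4 t=27 v=8: → [24,32); WM=26; [16,24) fires=6
i=5 t=25 v=7: → [24,32); WM=26
i=6 t=28 v=3: → [24,32); WM=27
i=7 t=15 v=7: DROP (t<27-1); WM=27
i=8 t=13 v=6: DROP (t<27-1); WM=27
i=9 t=30 v=8: → [24,32); WM=29

1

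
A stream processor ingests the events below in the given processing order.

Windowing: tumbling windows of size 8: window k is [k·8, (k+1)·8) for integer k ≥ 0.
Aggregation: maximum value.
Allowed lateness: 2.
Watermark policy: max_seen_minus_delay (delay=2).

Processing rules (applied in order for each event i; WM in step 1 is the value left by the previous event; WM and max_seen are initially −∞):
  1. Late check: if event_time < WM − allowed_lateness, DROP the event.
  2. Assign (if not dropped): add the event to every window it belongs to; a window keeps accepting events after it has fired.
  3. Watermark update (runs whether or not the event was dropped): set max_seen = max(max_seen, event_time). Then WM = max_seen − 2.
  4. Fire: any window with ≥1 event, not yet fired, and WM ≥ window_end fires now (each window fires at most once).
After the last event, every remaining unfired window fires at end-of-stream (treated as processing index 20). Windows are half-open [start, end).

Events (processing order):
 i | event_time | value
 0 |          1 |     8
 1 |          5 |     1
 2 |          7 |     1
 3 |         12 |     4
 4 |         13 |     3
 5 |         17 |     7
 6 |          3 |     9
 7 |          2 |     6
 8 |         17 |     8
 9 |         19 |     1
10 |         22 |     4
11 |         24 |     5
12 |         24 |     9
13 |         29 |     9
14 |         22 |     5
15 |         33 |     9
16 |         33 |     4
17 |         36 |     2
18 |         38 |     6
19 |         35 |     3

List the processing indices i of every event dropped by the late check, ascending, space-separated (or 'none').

i=0 t=1 v=8: → [0,8); WM=-1
i=1 t=5 v=1: → [0,8); WM=3
i=2 t=7 v=1: → [0,8); WM=5
i=3 t=12 v=4: → [8,16); WM=10; [0,8) fires=8
i=4 t=13 v=3: → [8,16); WM=11
i=5 t=17 v=7: → [16,24); WM=15
i=6 t=3 v=9: DROP (t<15-2); WM=15
i=7 t=2 v=6: DROP (t<15-2); WM=15
i=8 t=17 v=8: → [16,24); WM=15
i=9 t=19 v=1: → [16,24); WM=17; [8,16) fires=4
i=10 t=22 v=4: → [16,24); WM=20
i=11 t=24 v=5: → [24,32); WM=22
i=12 t=24 v=9: → [24,32); WM=22
i=13 t=29 v=9: → [24,32); WM=27; [16,24) fires=8
i=14 t=22 v=5: DROP (t<27-2); WM=27
i=15 t=33 v=9: → [32,40); WM=31
i=16 t=33 v=4: → [32,40); WM=31
i=17 t=36 v=2: → [32,40); WM=34; [24,32) fires=9
i=18 t=38 v=6: → [32,40); WM=36
i=19 t=35 v=3: → [32,40); WM=36

6 7 14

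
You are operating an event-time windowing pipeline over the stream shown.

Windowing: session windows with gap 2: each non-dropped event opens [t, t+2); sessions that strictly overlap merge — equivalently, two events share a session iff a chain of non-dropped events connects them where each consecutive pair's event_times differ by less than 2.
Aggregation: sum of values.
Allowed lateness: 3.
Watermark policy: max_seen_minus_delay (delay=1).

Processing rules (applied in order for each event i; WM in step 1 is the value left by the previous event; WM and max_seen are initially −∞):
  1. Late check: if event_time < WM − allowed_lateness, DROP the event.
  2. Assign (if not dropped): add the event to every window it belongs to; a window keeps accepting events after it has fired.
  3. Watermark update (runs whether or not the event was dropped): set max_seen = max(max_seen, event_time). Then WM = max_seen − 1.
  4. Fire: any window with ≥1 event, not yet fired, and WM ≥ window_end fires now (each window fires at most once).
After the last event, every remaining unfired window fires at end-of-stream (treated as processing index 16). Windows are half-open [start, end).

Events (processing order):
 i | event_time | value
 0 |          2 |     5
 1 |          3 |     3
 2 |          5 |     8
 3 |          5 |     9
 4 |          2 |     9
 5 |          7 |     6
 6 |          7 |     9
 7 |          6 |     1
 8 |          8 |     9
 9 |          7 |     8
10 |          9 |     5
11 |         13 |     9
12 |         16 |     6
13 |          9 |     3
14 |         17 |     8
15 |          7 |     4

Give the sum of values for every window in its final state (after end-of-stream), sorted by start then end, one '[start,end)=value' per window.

[2,5)=17 [5,11)=55 [13,15)=9 [16,19)=14

i=0 t=2 v=5: → [2,4); WM=1
i=1 t=3 v=3: → [2,5); WM=2
i=2 t=5 v=8: → [5,7); WM=4
i=3 t=5 v=9: → [5,7); WM=4
i=4 t=2 v=9: → [2,5); WM=4
i=5 t=7 v=6: → [7,9); WM=6
i=6 t=7 v=9: → [7,9); WM=6
i=7 t=6 v=1: → [5,9); WM=6
i=8 t=8 v=9: → [5,10); WM=7
i=9 t=7 v=8: → [5,10); WM=7
i=10 t=9 v=5: → [5,11); WM=8
i=11 t=13 v=9: → [13,15); WM=12
i=12 t=16 v=6: → [16,18); WM=15
i=13 t=9 v=3: DROP (t<15-3); WM=15
i=14 t=17 v=8: → [16,19); WM=16
i=15 t=7 v=4: DROP (t<16-3); WM=16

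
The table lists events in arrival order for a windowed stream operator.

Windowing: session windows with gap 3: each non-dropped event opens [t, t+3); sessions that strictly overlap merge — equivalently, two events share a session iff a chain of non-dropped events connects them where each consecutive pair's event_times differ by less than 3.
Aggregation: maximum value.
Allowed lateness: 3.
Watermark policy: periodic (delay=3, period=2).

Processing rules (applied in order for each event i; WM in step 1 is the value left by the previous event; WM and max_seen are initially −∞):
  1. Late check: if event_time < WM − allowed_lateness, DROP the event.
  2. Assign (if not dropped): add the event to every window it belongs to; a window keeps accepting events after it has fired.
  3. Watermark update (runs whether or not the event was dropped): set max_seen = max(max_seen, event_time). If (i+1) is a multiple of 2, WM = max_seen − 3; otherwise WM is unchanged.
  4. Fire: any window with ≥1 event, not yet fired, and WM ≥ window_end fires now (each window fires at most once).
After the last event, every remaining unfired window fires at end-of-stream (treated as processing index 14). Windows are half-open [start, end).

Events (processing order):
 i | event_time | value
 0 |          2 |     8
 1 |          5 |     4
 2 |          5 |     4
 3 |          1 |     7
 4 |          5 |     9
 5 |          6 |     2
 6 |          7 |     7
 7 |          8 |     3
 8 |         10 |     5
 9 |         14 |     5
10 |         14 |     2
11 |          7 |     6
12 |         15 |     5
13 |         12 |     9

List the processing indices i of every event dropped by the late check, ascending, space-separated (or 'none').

11

i=0 t=2 v=8: → [2,5); WM=−∞
i=1 t=5 v=4: → [5,8); WM=2
i=2 t=5 v=4: → [5,8); WM=2
i=3 t=1 v=7: → [1,5); WM=2
i=4 t=5 v=9: → [5,8); WM=2
i=5 t=6 v=2: → [5,9); WM=3
i=6 t=7 v=7: → [5,10); WM=3
i=7 t=8 v=3: → [5,11); WM=5
i=8 t=10 v=5: → [5,13); WM=5
i=9 t=14 v=5: → [14,17); WM=11
i=10 t=14 v=2: → [14,17); WM=11
i=11 t=7 v=6: DROP (t<11-3); WM=11
i=12 t=15 v=5: → [14,18); WM=11
i=13 t=12 v=9: → [5,18); WM=12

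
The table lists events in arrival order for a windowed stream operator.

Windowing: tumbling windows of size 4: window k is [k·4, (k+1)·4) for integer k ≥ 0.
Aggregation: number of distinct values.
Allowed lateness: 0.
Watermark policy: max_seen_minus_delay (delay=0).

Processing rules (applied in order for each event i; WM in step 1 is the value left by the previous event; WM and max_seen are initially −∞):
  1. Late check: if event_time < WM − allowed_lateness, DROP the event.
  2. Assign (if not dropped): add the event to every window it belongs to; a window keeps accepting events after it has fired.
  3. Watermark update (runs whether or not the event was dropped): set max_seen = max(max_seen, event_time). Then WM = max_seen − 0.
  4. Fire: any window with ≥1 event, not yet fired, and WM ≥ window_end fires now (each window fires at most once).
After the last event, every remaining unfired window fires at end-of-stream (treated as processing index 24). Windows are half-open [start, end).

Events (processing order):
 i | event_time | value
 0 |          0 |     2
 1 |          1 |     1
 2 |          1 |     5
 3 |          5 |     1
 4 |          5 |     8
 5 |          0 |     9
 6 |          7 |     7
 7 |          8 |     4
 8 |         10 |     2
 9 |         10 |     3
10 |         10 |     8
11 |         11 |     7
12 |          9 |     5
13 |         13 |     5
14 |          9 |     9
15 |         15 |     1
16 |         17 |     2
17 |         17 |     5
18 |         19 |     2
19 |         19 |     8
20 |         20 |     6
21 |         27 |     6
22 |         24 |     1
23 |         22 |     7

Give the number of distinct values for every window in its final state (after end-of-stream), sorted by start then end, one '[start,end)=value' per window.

[0,4)=3 [4,8)=3 [8,12)=5 [12,16)=2 [16,20)=3 [20,24)=1 [24,28)=1

i=0 t=0 v=2: → [0,4); WM=0
i=1 t=1 v=1: → [0,4); WM=1
i=2 t=1 v=5: → [0,4); WM=1
i=3 t=5 v=1: → [4,8); WM=5; [0,4) fires=3
i=4 t=5 v=8: → [4,8); WM=5
i=5 t=0 v=9: DROP (t<5-0); WM=5
i=6 t=7 v=7: → [4,8); WM=7
i=7 t=8 v=4: → [8,12); WM=8; [4,8) fires=3
i=8 t=10 v=2: → [8,12); WM=10
i=9 t=10 v=3: → [8,12); WM=10
i=10 t=10 v=8: → [8,12); WM=10
i=11 t=11 v=7: → [8,12); WM=11
i=12 t=9 v=5: DROP (t<11-0); WM=11
i=13 t=13 v=5: → [12,16); WM=13; [8,12) fires=5
i=14 t=9 v=9: DROP (t<13-0); WM=13
i=15 t=15 v=1: → [12,16); WM=15
i=16 t=17 v=2: → [16,20); WM=17; [12,16) fires=2
i=17 t=17 v=5: → [16,20); WM=17
i=18 t=19 v=2: → [16,20); WM=19
i=19 t=19 v=8: → [16,20); WM=19
i=20 t=20 v=6: → [20,24); WM=20; [16,20) fires=3
i=21 t=27 v=6: → [24,28); WM=27; [20,24) fires=1
i=22 t=24 v=1: DROP (t<27-0); WM=27
i=23 t=22 v=7: DROP (t<27-0); WM=27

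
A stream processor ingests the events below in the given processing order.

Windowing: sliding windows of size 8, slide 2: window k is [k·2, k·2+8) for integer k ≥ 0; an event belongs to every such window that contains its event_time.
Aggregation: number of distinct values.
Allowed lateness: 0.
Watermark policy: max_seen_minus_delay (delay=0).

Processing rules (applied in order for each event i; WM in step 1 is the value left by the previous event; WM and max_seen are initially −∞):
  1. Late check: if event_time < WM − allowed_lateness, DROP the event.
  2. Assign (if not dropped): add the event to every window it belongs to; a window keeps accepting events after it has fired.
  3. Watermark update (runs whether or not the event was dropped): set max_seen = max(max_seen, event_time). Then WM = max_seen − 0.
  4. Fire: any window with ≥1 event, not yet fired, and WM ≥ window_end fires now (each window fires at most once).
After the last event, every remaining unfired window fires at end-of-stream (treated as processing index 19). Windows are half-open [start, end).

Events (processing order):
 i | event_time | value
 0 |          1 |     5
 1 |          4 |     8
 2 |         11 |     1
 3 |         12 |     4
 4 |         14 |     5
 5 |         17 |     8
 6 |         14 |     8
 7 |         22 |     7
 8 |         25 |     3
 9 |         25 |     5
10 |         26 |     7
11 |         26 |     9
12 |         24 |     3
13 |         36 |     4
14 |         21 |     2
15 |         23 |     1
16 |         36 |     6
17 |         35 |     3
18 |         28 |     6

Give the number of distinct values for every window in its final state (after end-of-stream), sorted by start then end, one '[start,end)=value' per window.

[0,8)=2 [2,10)=1 [4,12)=2 [6,14)=2 [8,16)=3 [10,18)=4 [12,20)=3 [14,22)=2 [16,24)=2 [18,26)=3 [20,28)=4 [22,30)=4 [24,32)=4 [26,34)=2 [30,38)=2 [32,40)=2 [34,42)=2 [36,44)=2

i=0 t=1 v=5: → [0,8); WM=1
i=1 t=4 v=8: → [4,12),[2,10),[0,8); WM=4
i=2 t=11 v=1: → [10,18),[8,16),[6,14),[4,12); WM=11; [0,8) fires=2 [2,10) fires=1
i=3 t=12 v=4: → [12,20),[10,18),[8,16),[6,14); WM=12; [4,12) fires=2
i=4 t=14 v=5: → [14,22),[12,20),[10,18),[8,16); WM=14; [6,14) fires=2
i=5 t=17 v=8: → [16,24),[14,22),[12,20),[10,18); WM=17; [8,16) fires=3
i=6 t=14 v=8: DROP (t<17-0); WM=17
i=7 t=22 v=7: → [22,30),[20,28),[18,26),[16,24); WM=22; [10,18) fires=4 [12,20) fires=3 [14,22) fires=2
i=8 t=25 v=3: → [24,32),[22,30),[20,28),[18,26); WM=25; [16,24) fires=2
i=9 t=25 v=5: → [24,32),[22,30),[20,28),[18,26); WM=25
i=10 t=26 v=7: → [26,34),[24,32),[22,30),[20,28); WM=26; [18,26) fires=3
i=11 t=26 v=9: → [26,34),[24,32),[22,30),[20,28); WM=26
i=12 t=24 v=3: DROP (t<26-0); WM=26
i=13 t=36 v=4: → [36,44),[34,42),[32,40),[30,38); WM=36; [20,28) fires=4 [22,30) fires=4 [24,32) fires=4 [26,34) fires=2
i=14 t=21 v=2: DROP (t<36-0); WM=36
i=15 t=23 v=1: DROP (t<36-0); WM=36
i=16 t=36 v=6: → [36,44),[34,42),[32,40),[30,38); WM=36
i=17 t=35 v=3: DROP (t<36-0); WM=36
i=18 t=28 v=6: DROP (t<36-0); WM=36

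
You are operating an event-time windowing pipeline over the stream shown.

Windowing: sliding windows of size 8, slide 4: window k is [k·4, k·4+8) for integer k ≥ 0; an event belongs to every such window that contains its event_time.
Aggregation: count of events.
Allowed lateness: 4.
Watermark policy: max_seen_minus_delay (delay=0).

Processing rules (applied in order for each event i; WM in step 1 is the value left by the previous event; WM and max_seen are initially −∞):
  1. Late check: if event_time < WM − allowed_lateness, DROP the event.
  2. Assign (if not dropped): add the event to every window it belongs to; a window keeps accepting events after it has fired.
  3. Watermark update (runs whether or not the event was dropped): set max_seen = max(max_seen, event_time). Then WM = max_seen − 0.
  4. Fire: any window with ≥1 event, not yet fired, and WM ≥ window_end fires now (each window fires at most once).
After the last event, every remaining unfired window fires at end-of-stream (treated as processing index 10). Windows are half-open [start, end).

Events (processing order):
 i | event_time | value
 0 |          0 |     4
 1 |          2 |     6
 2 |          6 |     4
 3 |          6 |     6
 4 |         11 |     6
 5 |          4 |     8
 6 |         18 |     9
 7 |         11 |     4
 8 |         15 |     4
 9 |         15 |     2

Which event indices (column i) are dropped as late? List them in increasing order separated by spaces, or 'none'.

5 7

i=0 t=0 v=4: → [0,8); WM=0
i=1 t=2 v=6: → [0,8); WM=2
i=2 t=6 v=4: → [4,12),[0,8); WM=6
i=3 t=6 v=6: → [4,12),[0,8); WM=6
i=4 t=11 v=6: → [8,16),[4,12); WM=11; [0,8) fires=4
i=5 t=4 v=8: DROP (t<11-4); WM=11
i=6 t=18 v=9: → [16,24),[12,20); WM=18; [4,12) fires=3 [8,16) fires=1
i=7 t=11 v=4: DROP (t<18-4); WM=18
i=8 t=15 v=4: → [12,20),[8,16); WM=18
i=9 t=15 v=2: → [12,20),[8,16); WM=18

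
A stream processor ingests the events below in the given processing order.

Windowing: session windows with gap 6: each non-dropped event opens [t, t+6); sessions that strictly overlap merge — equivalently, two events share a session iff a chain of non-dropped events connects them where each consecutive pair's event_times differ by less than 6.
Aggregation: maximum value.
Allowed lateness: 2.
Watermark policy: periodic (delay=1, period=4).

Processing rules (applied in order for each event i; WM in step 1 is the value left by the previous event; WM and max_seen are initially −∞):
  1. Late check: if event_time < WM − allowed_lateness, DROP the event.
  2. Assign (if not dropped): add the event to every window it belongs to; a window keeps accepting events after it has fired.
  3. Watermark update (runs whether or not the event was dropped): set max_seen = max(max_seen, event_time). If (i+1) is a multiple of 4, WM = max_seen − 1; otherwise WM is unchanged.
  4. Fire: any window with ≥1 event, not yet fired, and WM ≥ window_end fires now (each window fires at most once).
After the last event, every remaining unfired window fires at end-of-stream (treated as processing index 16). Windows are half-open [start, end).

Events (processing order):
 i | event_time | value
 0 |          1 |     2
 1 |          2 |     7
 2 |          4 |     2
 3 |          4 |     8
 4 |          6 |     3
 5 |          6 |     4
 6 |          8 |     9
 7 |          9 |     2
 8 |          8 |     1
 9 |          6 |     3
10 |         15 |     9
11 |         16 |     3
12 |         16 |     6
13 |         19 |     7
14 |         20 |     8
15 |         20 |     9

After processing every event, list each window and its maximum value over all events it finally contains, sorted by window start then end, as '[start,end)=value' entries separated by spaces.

[1,15)=9 [15,26)=9

i=0 t=1 v=2: → [1,7); WM=−∞
i=1 t=2 v=7: → [1,8); WM=−∞
i=2 t=4 v=2: → [1,10); WM=−∞
i=3 t=4 v=8: → [1,10); WM=3
i=4 t=6 v=3: → [1,12); WM=3
i=5 t=6 v=4: → [1,12); WM=3
i=6 t=8 v=9: → [1,14); WM=3
i=7 t=9 v=2: → [1,15); WM=8
i=8 t=8 v=1: → [1,15); WM=8
i=9 t=6 v=3: → [1,15); WM=8
i=10 t=15 v=9: → [15,21); WM=8
i=11 t=16 v=3: → [15,22); WM=15
i=12 t=16 v=6: → [15,22); WM=15
i=13 t=19 v=7: → [15,25); WM=15
i=14 t=20 v=8: → [15,26); WM=15
i=15 t=20 v=9: → [15,26); WM=19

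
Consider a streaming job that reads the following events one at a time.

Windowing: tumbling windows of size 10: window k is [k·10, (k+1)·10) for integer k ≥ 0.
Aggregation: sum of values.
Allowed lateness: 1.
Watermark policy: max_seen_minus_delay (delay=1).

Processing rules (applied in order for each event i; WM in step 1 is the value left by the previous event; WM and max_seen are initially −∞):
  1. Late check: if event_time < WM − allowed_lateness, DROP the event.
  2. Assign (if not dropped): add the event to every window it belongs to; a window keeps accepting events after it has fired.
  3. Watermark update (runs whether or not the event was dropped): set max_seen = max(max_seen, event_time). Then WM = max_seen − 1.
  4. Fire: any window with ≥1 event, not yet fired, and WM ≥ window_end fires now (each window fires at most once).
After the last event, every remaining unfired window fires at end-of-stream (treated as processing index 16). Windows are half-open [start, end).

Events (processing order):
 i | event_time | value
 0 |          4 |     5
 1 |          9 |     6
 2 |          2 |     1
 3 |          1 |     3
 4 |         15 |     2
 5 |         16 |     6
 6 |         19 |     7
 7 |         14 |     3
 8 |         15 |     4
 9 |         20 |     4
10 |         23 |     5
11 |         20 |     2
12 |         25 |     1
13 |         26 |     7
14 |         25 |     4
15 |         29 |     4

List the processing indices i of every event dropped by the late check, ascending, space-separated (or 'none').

2 3 7 8 11

i=0 t=4 v=5: → [0,10); WM=3
i=1 t=9 v=6: → [0,10); WM=8
i=2 t=2 v=1: DROP (t<8-1); WM=8
i=3 t=1 v=3: DROP (t<8-1); WM=8
i=4 t=15 v=2: → [10,20); WM=14; [0,10) fires=11
i=5 t=16 v=6: → [10,20); WM=15
i=6 t=19 v=7: → [10,20); WM=18
i=7 t=14 v=3: DROP (t<18-1); WM=18
i=8 t=15 v=4: DROP (t<18-1); WM=18
i=9 t=20 v=4: → [20,30); WM=19
i=10 t=23 v=5: → [20,30); WM=22; [10,20) fires=15
i=11 t=20 v=2: DROP (t<22-1); WM=22
i=12 t=25 v=1: → [20,30); WM=24
i=13 t=26 v=7: → [20,30); WM=25
i=14 t=25 v=4: → [20,30); WM=25
i=15 t=29 v=4: → [20,30); WM=28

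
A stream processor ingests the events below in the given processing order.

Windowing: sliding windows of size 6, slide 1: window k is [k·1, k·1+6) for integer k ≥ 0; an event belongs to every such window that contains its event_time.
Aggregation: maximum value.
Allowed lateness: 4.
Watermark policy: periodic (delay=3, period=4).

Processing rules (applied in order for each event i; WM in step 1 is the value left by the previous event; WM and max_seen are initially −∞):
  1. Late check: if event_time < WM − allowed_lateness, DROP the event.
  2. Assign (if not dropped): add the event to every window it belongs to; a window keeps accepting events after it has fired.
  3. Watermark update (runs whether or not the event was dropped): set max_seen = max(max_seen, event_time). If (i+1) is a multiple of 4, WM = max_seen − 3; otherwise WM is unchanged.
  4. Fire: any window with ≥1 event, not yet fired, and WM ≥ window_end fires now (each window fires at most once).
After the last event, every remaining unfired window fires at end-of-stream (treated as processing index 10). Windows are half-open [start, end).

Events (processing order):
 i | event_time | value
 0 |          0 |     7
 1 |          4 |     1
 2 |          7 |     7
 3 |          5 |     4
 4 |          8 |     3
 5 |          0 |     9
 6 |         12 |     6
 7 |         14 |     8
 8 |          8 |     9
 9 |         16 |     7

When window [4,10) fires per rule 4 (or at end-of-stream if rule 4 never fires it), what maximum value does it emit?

7

i=0 t=0 v=7: → [0,6); WM=−∞
i=1 t=4 v=1: → [4,10),[3,9),[2,8),[1,7),[0,6); WM=−∞
i=2 t=7 v=7: → [7,13),[6,12),[5,11),[4,10),[3,9),[2,8); WM=−∞
i=3 t=5 v=4: → [5,11),[4,10),[3,9),[2,8),[1,7),[0,6); WM=4
i=4 t=8 v=3: → [8,14),[7,13),[6,12),[5,11),[4,10),[3,9); WM=4
i=5 t=0 v=9: → [0,6); WM=4
i=6 t=12 v=6: → [12,18),[11,17),[10,16),[9,15),[8,14),[7,13); WM=4
i=7 t=14 v=8: → [14,20),[13,19),[12,18),[11,17),[10,16),[9,15); WM=11; [0,6) fires=9 [1,7) fires=4 [2,8) fires=7 [3,9) fires=7 [4,10) fires=7 [5,11) fires=7
i=8 t=8 v=9: → [8,14),[7,13),[6,12),[5,11),[4,10),[3,9); WM=11
i=9 t=16 v=7: → [16,22),[15,21),[14,20),[13,19),[12,18),[11,17); WM=11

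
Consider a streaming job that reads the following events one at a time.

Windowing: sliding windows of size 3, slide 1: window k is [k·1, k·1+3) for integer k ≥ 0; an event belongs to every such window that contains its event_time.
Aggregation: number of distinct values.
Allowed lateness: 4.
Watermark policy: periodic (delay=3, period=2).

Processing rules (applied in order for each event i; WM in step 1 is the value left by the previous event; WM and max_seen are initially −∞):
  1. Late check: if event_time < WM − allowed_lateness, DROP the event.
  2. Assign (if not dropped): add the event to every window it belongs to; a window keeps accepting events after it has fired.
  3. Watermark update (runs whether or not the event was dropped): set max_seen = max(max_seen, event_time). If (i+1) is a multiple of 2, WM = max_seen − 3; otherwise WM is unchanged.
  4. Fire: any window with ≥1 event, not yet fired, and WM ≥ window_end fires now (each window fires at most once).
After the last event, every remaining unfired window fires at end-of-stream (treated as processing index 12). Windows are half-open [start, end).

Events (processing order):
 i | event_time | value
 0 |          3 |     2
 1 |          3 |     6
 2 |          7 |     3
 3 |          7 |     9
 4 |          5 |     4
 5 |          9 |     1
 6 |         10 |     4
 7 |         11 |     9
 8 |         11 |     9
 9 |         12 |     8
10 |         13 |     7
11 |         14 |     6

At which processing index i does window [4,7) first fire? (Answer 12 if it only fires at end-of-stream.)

7

i=0 t=3 v=2: → [3,6),[2,5),[1,4); WM=−∞
i=1 t=3 v=6: → [3,6),[2,5),[1,4); WM=0
i=2 t=7 v=3: → [7,10),[6,9),[5,8); WM=0
i=3 t=7 v=9: → [7,10),[6,9),[5,8); WM=4; [1,4) fires=2
i=4 t=5 v=4: → [5,8),[4,7),[3,6); WM=4
i=5 t=9 v=1: → [9,12),[8,11),[7,10); WM=6; [2,5) fires=2 [3,6) fires=3
i=6 t=10 v=4: → [10,13),[9,12),[8,11); WM=6
i=7 t=11 v=9: → [11,14),[10,13),[9,12); WM=8; [4,7) fires=1 [5,8) fires=3
i=8 t=11 v=9: → [11,14),[10,13),[9,12); WM=8
i=9 t=12 v=8: → [12,15),[11,14),[10,13); WM=9; [6,9) fires=2
i=10 t=13 v=7: → [13,16),[12,15),[11,14); WM=9
i=11 t=14 v=6: → [14,17),[13,16),[12,15); WM=11; [7,10) fires=3 [8,11) fires=2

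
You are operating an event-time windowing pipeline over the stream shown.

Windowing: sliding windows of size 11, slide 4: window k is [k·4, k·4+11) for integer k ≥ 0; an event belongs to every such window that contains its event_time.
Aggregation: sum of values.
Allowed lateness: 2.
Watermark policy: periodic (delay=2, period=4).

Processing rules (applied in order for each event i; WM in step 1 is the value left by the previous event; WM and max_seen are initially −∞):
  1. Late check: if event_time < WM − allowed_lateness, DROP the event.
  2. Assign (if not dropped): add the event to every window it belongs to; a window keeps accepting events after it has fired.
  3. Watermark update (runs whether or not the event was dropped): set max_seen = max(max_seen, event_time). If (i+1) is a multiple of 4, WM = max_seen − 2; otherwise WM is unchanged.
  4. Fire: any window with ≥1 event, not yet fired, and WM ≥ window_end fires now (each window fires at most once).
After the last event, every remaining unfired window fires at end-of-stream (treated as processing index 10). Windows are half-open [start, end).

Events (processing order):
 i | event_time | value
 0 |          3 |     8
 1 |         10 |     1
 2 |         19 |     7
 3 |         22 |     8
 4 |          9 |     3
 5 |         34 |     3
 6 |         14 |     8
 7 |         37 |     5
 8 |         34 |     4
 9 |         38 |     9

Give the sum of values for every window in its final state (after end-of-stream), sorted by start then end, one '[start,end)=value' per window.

i=0 t=3 v=8: → [0,11); WM=−∞
i=1 t=10 v=1: → [8,19),[4,15),[0,11); WM=−∞
i=2 t=19 v=7: → [16,27),[12,23); WM=−∞
i=3 t=22 v=8: → [20,31),[16,27),[12,23); WM=20; [0,11) fires=9 [4,15) fires=1 [8,19) fires=1
i=4 t=9 v=3: DROP (t<20-2); WM=20
i=5 t=34 v=3: → [32,43),[28,39),[24,35); WM=20
i=6 t=14 v=8: DROP (t<20-2); WM=20
i=7 t=37 v=5: → [36,47),[32,43),[28,39); WM=35; [12,23) fires=15 [16,27) fires=15 [20,31) fires=8 [24,35) fires=3
i=8 t=34 v=4: → [32,43),[28,39),[24,35); WM=35
i=9 t=38 v=9: → [36,47),[32,43),[28,39); WM=35

[0,11)=9 [4,15)=1 [8,19)=1 [12,23)=15 [16,27)=15 [20,31)=8 [24,35)=7 [28,39)=21 [32,43)=21 [36,47)=14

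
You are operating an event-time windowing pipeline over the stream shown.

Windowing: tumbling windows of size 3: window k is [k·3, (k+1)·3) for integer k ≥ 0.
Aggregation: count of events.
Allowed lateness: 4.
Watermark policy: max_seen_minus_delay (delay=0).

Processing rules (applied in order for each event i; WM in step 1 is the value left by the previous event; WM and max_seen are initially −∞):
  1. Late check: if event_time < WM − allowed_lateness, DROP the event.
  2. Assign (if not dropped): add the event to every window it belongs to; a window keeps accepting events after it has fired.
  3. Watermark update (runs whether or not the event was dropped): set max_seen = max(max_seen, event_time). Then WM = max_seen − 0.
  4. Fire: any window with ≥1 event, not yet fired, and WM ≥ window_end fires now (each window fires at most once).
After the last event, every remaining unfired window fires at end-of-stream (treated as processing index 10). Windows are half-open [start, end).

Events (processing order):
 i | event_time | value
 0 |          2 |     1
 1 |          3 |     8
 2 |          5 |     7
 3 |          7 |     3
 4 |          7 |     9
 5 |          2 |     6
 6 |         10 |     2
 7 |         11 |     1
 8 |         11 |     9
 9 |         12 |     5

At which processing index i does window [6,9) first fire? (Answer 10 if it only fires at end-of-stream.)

6

i=0 t=2 v=1: → [0,3); WM=2
i=1 t=3 v=8: → [3,6); WM=3; [0,3) fires=1
i=2 t=5 v=7: → [3,6); WM=5
i=3 t=7 v=3: → [6,9); WM=7; [3,6) fires=2
i=4 t=7 v=9: → [6,9); WM=7
i=5 t=2 v=6: DROP (t<7-4); WM=7
i=6 t=10 v=2: → [9,12); WM=10; [6,9) fires=2
i=7 t=11 v=1: → [9,12); WM=11
i=8 t=11 v=9: → [9,12); WM=11
i=9 t=12 v=5: → [12,15); WM=12; [9,12) fires=3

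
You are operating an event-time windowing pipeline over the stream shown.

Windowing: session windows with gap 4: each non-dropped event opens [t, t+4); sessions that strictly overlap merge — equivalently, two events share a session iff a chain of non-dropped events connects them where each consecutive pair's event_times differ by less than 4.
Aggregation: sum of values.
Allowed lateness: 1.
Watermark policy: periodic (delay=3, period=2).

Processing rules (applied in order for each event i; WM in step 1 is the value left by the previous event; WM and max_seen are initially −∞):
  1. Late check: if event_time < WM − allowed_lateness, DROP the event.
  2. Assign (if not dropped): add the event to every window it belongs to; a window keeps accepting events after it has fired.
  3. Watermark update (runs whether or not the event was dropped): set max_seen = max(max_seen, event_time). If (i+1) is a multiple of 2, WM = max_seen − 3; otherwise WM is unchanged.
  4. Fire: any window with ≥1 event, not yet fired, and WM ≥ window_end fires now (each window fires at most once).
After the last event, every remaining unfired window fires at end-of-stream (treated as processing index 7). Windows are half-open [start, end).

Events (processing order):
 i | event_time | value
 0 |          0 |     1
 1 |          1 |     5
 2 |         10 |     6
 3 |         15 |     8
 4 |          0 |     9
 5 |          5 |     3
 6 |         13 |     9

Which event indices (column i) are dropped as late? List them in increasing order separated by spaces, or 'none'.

i=0 t=0 v=1: → [0,4); WM=−∞
i=1 t=1 v=5: → [0,5); WM=-2
i=2 t=10 v=6: → [10,14); WM=-2
i=3 t=15 v=8: → [15,19); WM=12
i=4 t=0 v=9: DROP (t<12-1); WM=12
i=5 t=5 v=3: DROP (t<12-1); WM=12
i=6 t=13 v=9: → [10,19); WM=12

4 5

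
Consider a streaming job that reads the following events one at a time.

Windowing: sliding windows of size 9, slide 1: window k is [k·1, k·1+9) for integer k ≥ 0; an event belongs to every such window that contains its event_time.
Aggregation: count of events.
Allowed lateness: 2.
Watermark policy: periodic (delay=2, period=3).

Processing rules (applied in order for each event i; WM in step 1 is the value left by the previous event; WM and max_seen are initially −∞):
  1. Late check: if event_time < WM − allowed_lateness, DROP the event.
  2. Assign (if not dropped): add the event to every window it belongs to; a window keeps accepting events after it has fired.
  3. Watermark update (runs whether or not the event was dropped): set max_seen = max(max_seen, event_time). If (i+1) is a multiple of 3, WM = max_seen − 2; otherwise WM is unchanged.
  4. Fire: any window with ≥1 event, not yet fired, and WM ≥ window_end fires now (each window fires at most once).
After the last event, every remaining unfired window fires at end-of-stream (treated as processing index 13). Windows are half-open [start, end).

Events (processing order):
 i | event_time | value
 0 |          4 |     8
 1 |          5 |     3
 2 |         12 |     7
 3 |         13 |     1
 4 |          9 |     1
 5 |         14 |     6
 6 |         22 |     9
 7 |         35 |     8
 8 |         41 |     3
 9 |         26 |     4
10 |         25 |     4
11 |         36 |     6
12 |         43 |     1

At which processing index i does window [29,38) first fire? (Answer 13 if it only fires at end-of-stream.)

i=0 t=4 v=8: → [4,13),[3,12),[2,11),[1,10),[0,9); WM=−∞
i=1 t=5 v=3: → [5,14),[4,13),[3,12),[2,11),[1,10),[0,9); WM=−∞
i=2 t=12 v=7: → [12,21),[11,20),[10,19),[9,18),[8,17),[7,16),[6,15),[5,14),[4,13); WM=10; [0,9) fires=2 [1,10) fires=2
i=3 t=13 v=1: → [13,22),[12,21),[11,20),[10,19),[9,18),[8,17),[7,16),[6,15),[5,14); WM=10
i=4 t=9 v=1: → [9,18),[8,17),[7,16),[6,15),[5,14),[4,13),[3,12),[2,11),[1,10); WM=10
i=5 t=14 v=6: → [14,23),[13,22),[12,21),[11,20),[10,19),[9,18),[8,17),[7,16),[6,15); WM=12; [2,11) fires=3 [3,12) fires=3
i=6 t=22 v=9: → [22,31),[21,30),[20,29),[19,28),[18,27),[17,26),[16,25),[15,24),[14,23); WM=12
i=7 t=35 v=8: → [35,44),[34,43),[33,42),[32,41),[31,40),[30,39),[29,38),[28,37),[27,36); WM=12
i=8 t=41 v=3: → [41,50),[40,49),[39,48),[38,47),[37,46),[36,45),[35,44),[34,43),[33,42); WM=39; [4,13) fires=4 [5,14) fires=4 [6,15) fires=4 [7,16) fires=4 [8,17) fires=4 [9,18) fires=4 [10,19) fires=3 [11,20) fires=3 [12,21) fires=3 [13,22) fires=2 [14,23) fires=2 [15,24) fires=1 [16,25) fires=1 [17,26) fires=1 [18,27) fires=1 [19,28) fires=1 [20,29) fires=1 [21,30) fires=1 [22,31) fires=1 [27,36) fires=1 [28,37) fires=1 [29,38) fires=1 [30,39) fires=1
i=9 t=26 v=4: DROP (t<39-2); WM=39
i=10 t=25 v=4: DROP (t<39-2); WM=39
i=11 t=36 v=6: DROP (t<39-2); WM=39
i=12 t=43 v=1: → [43,52),[42,51),[41,50),[40,49),[39,48),[38,47),[37,46),[36,45),[35,44); WM=39

8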